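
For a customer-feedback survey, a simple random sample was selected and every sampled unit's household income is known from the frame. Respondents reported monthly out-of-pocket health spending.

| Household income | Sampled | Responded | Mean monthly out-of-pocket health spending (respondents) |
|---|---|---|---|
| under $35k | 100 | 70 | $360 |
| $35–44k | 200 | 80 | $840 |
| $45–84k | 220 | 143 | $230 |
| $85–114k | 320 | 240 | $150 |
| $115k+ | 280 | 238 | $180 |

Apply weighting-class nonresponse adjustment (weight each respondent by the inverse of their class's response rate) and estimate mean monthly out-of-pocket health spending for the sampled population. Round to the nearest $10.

$320

Class response rates: under $35k 70/100 = 70%, $35–44k 80/200 = 40%, $45–84k 143/220 = 65%, $85–114k 240/320 = 75%, $115k+ 238/280 = 85%.
With weight = n_sampled/n_responded per class, the weighted class total is n_sampled:
  under $35k: 100 × 360 = 36,000
  $35–44k: 200 × 840 = 168,000
  $45–84k: 220 × 230 = 50,600
  $85–114k: 320 × 150 = 48,000
  $115k+: 280 × 180 = 50,400
Adjusted estimate = 353,000 / 1,120 = 315.179 → $320.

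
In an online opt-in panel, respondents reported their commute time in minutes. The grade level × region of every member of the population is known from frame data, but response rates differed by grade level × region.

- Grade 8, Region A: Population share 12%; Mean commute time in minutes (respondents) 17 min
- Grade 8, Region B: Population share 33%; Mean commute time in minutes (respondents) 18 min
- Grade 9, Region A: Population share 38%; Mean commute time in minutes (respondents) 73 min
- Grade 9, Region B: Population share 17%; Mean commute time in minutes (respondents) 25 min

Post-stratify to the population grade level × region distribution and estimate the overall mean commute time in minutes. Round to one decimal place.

Reweight to the known grade level × region distribution:
  Grade 8, Region A: 0.12 × 17 = 2.04
  Grade 8, Region B: 0.33 × 18 = 5.94
  Grade 9, Region A: 0.38 × 73 = 27.74
  Grade 9, Region B: 0.17 × 25 = 4.25
Post-stratified estimate = 39.97 → 40.0.

40.0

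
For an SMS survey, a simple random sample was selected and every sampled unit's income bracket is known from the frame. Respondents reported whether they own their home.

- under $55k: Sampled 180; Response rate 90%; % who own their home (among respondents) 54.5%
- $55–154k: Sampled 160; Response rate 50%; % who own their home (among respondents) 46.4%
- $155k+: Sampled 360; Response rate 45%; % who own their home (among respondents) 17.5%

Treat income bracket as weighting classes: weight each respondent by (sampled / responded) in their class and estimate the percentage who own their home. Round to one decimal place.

With weight = n_sampled/n_responded per class, the weighted class total is n_sampled:
  under $55k: 180 × 54.5 = 9810
  $55–154k: 160 × 46.4 = 7424
  $155k+: 360 × 17.5 = 6300
Adjusted estimate = 23,534 / 700 = 33.62 → 33.6%.

33.6%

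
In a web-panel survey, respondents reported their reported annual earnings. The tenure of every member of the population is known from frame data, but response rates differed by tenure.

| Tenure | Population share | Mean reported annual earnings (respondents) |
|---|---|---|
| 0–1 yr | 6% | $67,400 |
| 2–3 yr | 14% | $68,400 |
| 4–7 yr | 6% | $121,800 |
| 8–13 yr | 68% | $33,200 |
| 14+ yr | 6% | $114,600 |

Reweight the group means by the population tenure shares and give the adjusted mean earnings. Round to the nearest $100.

$50,400

Each cell contributes population-share × respondent value:
  0–1 yr: 0.06 × 67,400 = 4044
  2–3 yr: 0.14 × 68,400 = 9576
  4–7 yr: 0.06 × 121,800 = 7308
  8–13 yr: 0.68 × 33,200 = 22,576
  14+ yr: 0.06 × 114,600 = 6876
Post-stratified estimate = 50,380 → $50,400.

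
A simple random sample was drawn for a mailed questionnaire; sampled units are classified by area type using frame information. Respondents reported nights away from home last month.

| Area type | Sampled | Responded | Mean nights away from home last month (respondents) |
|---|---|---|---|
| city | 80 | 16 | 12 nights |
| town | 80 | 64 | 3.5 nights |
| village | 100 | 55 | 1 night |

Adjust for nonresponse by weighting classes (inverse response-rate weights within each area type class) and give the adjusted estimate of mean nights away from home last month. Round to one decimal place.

5.2

Class response rates: city 16/80 = 20%, town 64/80 = 80%, village 55/100 = 55%.
With weight = n_sampled/n_responded per class, the weighted class total is n_sampled:
  city: 80 × 12 = 960
  town: 80 × 3.5 = 280
  village: 100 × 1 = 100
Adjusted estimate = 1340 / 260 = 5.15385 → 5.2.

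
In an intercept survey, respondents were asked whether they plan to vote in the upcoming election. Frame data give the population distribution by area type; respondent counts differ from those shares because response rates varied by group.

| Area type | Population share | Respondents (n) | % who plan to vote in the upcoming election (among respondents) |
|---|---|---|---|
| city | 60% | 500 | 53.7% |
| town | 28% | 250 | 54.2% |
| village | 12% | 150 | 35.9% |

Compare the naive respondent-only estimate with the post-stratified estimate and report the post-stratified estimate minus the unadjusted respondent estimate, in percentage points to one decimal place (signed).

Unadjusted (pooled respondent) estimate weights by respondent counts:
  (500/900)×53.7 + (250/900)×54.2 + (150/900)×35.9 = 50.8722%
Reweighting by population area type shares:
  0.6×53.7 + 0.28×54.2 + 0.12×35.9 = 51.704%
Difference = 51.704 − 50.8722 = 0.8318 pp.

+0.8 percentage points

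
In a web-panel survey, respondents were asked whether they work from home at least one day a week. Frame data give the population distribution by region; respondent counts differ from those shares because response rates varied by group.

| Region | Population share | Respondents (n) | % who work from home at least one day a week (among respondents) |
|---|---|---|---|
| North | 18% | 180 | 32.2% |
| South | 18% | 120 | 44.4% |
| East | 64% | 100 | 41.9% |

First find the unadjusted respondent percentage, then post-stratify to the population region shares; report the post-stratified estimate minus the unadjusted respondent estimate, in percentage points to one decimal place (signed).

+2.3 percentage points

Unadjusted (pooled respondent) estimate weights by respondent counts:
  (180/400)×32.2 + (120/400)×44.4 + (100/400)×41.9 = 38.285%
Post-stratified estimate weights by population shares:
  0.18×32.2 + 0.18×44.4 + 0.64×41.9 = 40.604%
Difference = 40.604 − 38.285 = 2.319 pp.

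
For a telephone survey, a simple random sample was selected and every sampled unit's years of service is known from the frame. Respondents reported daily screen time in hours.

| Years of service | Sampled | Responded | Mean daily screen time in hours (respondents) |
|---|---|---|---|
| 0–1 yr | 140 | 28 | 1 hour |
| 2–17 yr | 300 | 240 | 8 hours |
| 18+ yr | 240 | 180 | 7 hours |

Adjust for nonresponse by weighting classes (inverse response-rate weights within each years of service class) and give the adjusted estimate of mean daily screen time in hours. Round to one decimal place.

6.2

Response rates by class: 0–1 yr 28/140 = 20%, 2–17 yr 240/300 = 80%, 18+ yr 180/240 = 75%.
Each respondent's weight = sampled/responded in their class; summing within a class gives n_sampled, so:
  0–1 yr: 140 × 1 = 140
  2–17 yr: 300 × 8 = 2400
  18+ yr: 240 × 7 = 1680
Adjusted estimate = 4220 / 680 = 6.20588 → 6.2.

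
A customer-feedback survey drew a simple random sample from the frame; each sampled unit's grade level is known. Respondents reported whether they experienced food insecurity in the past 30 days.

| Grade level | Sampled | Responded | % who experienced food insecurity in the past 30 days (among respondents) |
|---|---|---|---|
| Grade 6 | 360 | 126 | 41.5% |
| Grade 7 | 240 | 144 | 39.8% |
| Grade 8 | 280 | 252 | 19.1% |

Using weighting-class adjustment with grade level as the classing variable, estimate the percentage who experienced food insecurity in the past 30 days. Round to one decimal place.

Response rates by class: Grade 6 126/360 = 35%, Grade 7 144/240 = 60%, Grade 8 252/280 = 90%.
With weight = n_sampled/n_responded per class, the weighted class total is n_sampled:
  Grade 6: 360 × 41.5 = 14,940
  Grade 7: 240 × 39.8 = 9552
  Grade 8: 280 × 19.1 = 5348
Adjusted estimate = 29,840 / 880 = 33.9091 → 33.9%.

33.9%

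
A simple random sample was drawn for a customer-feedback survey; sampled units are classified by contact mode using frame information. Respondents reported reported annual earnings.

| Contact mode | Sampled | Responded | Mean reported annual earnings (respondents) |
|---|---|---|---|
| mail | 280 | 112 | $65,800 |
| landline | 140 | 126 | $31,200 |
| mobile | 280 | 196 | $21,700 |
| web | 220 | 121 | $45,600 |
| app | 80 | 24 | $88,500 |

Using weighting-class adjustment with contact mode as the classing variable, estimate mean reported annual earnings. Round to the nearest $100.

$46,000

Class response rates: mail 112/280 = 40%, landline 126/140 = 90%, mobile 196/280 = 70%, web 121/220 = 55%, app 24/80 = 30%.
Each respondent's weight = sampled/responded in their class; summing within a class gives n_sampled, so:
  mail: 280 × 65,800 = 18,424,000
  landline: 140 × 31,200 = 4,368,000
  mobile: 280 × 21,700 = 6,076,000
  web: 220 × 45,600 = 10,032,000
  app: 80 × 88,500 = 7,080,000
Adjusted estimate = 45,980,000 / 1,000 = 45,980 → $46,000.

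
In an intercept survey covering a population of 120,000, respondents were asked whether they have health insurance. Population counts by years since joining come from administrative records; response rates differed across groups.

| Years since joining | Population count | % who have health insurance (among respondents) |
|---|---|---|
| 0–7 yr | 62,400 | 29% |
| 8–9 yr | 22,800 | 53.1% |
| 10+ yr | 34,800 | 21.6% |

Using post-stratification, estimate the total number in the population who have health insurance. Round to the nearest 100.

37,700

Estimated count per cell = population count × respondent percentage:
  0–7 yr: 62,400 × 29% = 18,096
  8–9 yr: 22,800 × 53.1% = 12106.8
  10+ yr: 34,800 × 21.6% = 7516.8
Estimated total = 37719.6 → 37,700.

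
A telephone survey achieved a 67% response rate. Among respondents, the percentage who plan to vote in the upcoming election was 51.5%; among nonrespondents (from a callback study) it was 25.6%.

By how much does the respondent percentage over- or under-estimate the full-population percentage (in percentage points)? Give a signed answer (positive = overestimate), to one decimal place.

Nonresponse fraction = 1 − 0.67 = 0.33.
Bias = (nonresponse fraction) × (respondent percentage − nonrespondent percentage)
     = 0.33 × (51.5 − 25.6) = 0.33 × 25.9 = 8.547.

+8.5 percentage points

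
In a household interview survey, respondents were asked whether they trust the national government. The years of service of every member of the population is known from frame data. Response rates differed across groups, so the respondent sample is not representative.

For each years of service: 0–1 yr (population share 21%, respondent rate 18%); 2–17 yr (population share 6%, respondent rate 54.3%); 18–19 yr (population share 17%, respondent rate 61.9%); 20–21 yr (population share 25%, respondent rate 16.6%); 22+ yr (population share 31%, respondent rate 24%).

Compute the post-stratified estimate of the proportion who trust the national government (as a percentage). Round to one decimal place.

29.2%

Reweight to the known years of service distribution:
  0–1 yr: 0.21 × 18 = 3.78
  2–17 yr: 0.06 × 54.3 = 3.258
  18–19 yr: 0.17 × 61.9 = 10.523
  20–21 yr: 0.25 × 16.6 = 4.15
  22+ yr: 0.31 × 24 = 7.44
Post-stratified estimate = 29.151 → 29.2%.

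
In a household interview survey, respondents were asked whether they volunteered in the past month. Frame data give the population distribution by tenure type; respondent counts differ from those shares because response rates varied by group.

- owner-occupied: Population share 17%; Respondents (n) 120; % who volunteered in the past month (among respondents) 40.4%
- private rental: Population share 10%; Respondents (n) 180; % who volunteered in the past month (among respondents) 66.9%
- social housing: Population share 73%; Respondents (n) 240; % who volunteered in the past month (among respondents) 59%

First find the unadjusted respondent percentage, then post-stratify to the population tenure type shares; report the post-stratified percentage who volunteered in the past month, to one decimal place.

Unadjusted (pooled respondent) estimate weights by respondent counts:
  (120/540)×40.4 + (180/540)×66.9 + (240/540)×59 = 57.5%
Post-stratifying to population shares instead:
  0.17×40.4 + 0.1×66.9 + 0.73×59 = 56.628%

56.6%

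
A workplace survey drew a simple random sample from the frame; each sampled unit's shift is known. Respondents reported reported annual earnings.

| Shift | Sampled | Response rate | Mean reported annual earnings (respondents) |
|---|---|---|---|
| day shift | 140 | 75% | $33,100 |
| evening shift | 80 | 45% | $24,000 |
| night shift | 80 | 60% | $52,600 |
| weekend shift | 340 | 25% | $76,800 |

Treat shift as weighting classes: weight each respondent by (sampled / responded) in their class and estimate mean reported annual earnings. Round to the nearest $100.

With weight = n_sampled/n_responded per class, the weighted class total is n_sampled:
  day shift: 140 × 33,100 = 4,634,000
  evening shift: 80 × 24,000 = 1,920,000
  night shift: 80 × 52,600 = 4,208,000
  weekend shift: 340 × 76,800 = 26,112,000
Adjusted estimate = 36,874,000 / 640 = 57615.6 → $57,600.

$57,600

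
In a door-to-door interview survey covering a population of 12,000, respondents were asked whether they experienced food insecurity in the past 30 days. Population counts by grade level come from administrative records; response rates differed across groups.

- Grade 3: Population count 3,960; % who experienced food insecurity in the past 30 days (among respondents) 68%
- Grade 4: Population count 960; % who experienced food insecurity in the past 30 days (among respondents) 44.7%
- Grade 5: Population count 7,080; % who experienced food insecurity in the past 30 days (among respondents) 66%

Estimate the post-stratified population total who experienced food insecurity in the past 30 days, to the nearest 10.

Each cell contributes its population count × the respondent rate:
  Grade 3: 3,960 × 68% = 2692.8
  Grade 4: 960 × 44.7% = 429.12
  Grade 5: 7,080 × 66% = 4672.8
Estimated total = 7794.72 → 7,790.

7,790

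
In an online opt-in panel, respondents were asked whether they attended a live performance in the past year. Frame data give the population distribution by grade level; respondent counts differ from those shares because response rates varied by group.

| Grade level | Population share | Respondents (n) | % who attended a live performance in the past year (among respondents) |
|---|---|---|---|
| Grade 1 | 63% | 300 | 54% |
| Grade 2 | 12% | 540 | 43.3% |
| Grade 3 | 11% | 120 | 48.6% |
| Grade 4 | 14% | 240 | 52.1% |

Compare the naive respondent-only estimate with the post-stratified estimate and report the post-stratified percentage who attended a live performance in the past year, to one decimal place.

51.9%

Unadjusted (pooled respondent) estimate weights by respondent counts:
  (300/1200)×54 + (540/1200)×43.3 + (120/1200)×48.6 + (240/1200)×52.1 = 48.265%
Reweighting by population grade level shares:
  0.63×54 + 0.12×43.3 + 0.11×48.6 + 0.14×52.1 = 51.856%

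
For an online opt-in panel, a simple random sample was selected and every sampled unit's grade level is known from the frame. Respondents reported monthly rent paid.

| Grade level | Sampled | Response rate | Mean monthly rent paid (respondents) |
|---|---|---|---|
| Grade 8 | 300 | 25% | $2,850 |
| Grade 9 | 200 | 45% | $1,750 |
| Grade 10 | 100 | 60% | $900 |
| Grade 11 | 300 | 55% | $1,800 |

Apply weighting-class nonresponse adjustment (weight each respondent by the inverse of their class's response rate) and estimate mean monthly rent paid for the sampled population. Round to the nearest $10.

$2,040

Each respondent's weight = sampled/responded in their class; summing within a class gives n_sampled, so:
  Grade 8: 300 × 2850 = 855,000
  Grade 9: 200 × 1750 = 350,000
  Grade 10: 100 × 900 = 90,000
  Grade 11: 300 × 1800 = 540,000
Adjusted estimate = 1,835,000 / 900 = 2038.89 → $2,040.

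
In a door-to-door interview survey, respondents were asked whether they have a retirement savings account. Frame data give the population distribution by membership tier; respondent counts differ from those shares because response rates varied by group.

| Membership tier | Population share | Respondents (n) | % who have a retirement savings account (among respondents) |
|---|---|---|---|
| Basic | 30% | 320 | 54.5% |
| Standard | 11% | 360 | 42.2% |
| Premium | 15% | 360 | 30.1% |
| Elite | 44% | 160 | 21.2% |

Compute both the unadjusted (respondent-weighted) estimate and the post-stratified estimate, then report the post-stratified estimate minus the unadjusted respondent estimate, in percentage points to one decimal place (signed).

-4.2 percentage points

Unadjusted (pooled respondent) estimate weights by respondent counts:
  (320/1200)×54.5 + (360/1200)×42.2 + (360/1200)×30.1 + (160/1200)×21.2 = 39.05%
Post-stratifying to population shares instead:
  0.3×54.5 + 0.11×42.2 + 0.15×30.1 + 0.44×21.2 = 34.835%
Difference = 34.835 − 39.05 = -4.215 pp.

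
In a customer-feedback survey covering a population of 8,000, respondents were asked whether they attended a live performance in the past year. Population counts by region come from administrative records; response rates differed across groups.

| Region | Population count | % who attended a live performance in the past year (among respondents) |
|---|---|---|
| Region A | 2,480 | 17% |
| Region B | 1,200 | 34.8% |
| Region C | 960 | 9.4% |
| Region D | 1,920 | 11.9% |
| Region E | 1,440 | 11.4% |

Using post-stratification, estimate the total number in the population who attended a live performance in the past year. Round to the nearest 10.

Each cell contributes its population count × the respondent rate:
  Region A: 2,480 × 17% = 421.6
  Region B: 1,200 × 34.8% = 417.6
  Region C: 960 × 9.4% = 90.24
  Region D: 1,920 × 11.9% = 228.48
  Region E: 1,440 × 11.4% = 164.16
Estimated total = 1322.08 → 1,320.

1,320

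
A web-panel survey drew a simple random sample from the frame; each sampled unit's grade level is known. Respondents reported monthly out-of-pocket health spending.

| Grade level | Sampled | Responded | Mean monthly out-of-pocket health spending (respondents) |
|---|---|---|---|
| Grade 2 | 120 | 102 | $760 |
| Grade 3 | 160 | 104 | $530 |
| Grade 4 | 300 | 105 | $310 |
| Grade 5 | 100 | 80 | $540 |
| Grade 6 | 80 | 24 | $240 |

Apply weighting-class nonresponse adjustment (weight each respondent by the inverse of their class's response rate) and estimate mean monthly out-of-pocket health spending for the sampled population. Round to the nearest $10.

Class response rates: Grade 2 102/120 = 85%, Grade 3 104/160 = 65%, Grade 4 105/300 = 35%, Grade 5 80/100 = 80%, Grade 6 24/80 = 30%.
Weighting each respondent by the inverse class response rate inflates each class back to its sampled size, so the class weight is n_sampled:
  Grade 2: 120 × 760 = 91,200
  Grade 3: 160 × 530 = 84,800
  Grade 4: 300 × 310 = 93,000
  Grade 5: 100 × 540 = 54,000
  Grade 6: 80 × 240 = 19,200
Adjusted estimate = 342,200 / 760 = 450.263 → $450.

$450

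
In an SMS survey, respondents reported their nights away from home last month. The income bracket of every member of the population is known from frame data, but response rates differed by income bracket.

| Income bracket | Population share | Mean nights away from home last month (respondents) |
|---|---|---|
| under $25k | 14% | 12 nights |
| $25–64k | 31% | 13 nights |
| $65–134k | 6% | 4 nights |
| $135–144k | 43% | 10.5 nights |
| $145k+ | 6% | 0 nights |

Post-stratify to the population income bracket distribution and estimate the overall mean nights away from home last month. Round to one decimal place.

Reweight to the known income bracket distribution:
  under $25k: 0.14 × 12 = 1.68
  $25–64k: 0.31 × 13 = 4.03
  $65–134k: 0.06 × 4 = 0.24
  $135–144k: 0.43 × 10.5 = 4.515
  $145k+: 0.06 × 0 = 0
Post-stratified estimate = 10.465 → 10.5.

10.5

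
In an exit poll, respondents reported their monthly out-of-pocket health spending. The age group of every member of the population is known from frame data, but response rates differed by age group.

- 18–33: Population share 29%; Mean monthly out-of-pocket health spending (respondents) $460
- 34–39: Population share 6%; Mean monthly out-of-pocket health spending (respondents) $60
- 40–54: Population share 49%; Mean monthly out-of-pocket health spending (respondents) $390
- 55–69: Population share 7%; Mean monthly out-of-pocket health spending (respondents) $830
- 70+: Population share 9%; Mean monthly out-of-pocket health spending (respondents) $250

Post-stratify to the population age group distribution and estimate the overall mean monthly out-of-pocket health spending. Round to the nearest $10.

Weight each group's respondent value by its population share:
  18–33: 0.29 × 460 = 133.4
  34–39: 0.06 × 60 = 3.6
  40–54: 0.49 × 390 = 191.1
  55–69: 0.07 × 830 = 58.1
  70+: 0.09 × 250 = 22.5
Post-stratified estimate = 408.7 → $410.

$410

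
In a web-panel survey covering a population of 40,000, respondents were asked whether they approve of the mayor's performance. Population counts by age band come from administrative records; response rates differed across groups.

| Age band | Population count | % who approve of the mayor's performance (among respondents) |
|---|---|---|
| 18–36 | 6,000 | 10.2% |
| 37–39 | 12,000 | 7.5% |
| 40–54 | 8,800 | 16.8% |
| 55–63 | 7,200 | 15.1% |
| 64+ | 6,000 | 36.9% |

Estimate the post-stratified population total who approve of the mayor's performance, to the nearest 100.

6,300

Estimated count per cell = population count × respondent percentage:
  18–36: 6,000 × 10.2% = 612
  37–39: 12,000 × 7.5% = 900
  40–54: 8,800 × 16.8% = 1478.4
  55–63: 7,200 × 15.1% = 1087.2
  64+: 6,000 × 36.9% = 2214
Estimated total = 6291.6 → 6,300.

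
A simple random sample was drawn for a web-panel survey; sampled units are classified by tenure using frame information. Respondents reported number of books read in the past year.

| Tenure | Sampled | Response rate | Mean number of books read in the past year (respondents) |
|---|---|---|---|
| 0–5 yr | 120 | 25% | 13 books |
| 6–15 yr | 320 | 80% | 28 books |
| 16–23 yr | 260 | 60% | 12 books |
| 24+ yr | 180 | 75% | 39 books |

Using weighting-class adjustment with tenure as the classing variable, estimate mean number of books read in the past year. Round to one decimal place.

Each respondent's weight = sampled/responded in their class; summing within a class gives n_sampled, so:
  0–5 yr: 120 × 13 = 1560
  6–15 yr: 320 × 28 = 8960
  16–23 yr: 260 × 12 = 3120
  24+ yr: 180 × 39 = 7020
Adjusted estimate = 20,660 / 880 = 23.4773 → 23.5.

23.5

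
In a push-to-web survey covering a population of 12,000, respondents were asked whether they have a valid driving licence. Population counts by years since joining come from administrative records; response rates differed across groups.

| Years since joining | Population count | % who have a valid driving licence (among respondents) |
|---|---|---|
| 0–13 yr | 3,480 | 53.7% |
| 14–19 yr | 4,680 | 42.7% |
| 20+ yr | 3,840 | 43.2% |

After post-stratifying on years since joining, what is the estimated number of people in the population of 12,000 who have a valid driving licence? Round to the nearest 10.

Apply each group's respondent rate to its population count:
  0–13 yr: 3,480 × 53.7% = 1868.76
  14–19 yr: 4,680 × 42.7% = 1998.36
  20+ yr: 3,840 × 43.2% = 1658.88
Estimated total = 5526 → 5,530.

5,530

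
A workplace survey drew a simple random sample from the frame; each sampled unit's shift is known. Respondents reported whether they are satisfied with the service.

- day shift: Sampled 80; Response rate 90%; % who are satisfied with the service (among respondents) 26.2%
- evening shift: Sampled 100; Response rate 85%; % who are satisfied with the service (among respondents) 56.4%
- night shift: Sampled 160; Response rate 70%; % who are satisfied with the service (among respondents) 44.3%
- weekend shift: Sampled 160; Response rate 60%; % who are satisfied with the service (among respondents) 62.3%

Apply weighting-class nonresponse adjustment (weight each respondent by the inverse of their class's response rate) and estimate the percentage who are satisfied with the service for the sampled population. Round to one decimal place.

Each respondent's weight = sampled/responded in their class; summing within a class gives n_sampled, so:
  day shift: 80 × 26.2 = 2096
  evening shift: 100 × 56.4 = 5640
  night shift: 160 × 44.3 = 7088
  weekend shift: 160 × 62.3 = 9968
Adjusted estimate = 24,792 / 500 = 49.584 → 49.6%.

49.6%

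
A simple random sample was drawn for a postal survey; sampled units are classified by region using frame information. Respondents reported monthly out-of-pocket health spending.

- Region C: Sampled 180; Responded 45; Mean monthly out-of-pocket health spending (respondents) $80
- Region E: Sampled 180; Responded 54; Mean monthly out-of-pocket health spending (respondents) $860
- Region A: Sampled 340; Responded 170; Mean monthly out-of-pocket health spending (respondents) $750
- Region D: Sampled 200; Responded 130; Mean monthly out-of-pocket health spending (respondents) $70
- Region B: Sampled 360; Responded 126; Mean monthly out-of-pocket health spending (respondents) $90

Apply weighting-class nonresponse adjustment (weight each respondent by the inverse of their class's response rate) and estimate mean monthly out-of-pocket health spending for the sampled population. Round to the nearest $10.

Class response rates: Region C 45/180 = 25%, Region E 54/180 = 30%, Region A 170/340 = 50%, Region D 130/200 = 65%, Region B 126/360 = 35%.
With weight = n_sampled/n_responded per class, the weighted class total is n_sampled:
  Region C: 180 × 80 = 14,400
  Region E: 180 × 860 = 154,800
  Region A: 340 × 750 = 255,000
  Region D: 200 × 70 = 14,000
  Region B: 360 × 90 = 32,400
Adjusted estimate = 470,600 / 1,260 = 373.492 → $370.

$370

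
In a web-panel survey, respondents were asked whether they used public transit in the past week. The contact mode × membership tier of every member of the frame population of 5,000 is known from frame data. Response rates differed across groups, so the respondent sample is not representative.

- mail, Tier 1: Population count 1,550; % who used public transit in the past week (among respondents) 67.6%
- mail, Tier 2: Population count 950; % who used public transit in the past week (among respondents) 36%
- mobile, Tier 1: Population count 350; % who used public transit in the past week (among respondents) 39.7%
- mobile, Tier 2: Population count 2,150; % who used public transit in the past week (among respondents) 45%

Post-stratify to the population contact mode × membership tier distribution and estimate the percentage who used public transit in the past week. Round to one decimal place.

49.9%

Post-stratification weights by population share, not respondent share:
  mail, Tier 1: (1,550/5,000) × 67.6 = 20.956
  mail, Tier 2: (950/5,000) × 36 = 6.84
  mobile, Tier 1: (350/5,000) × 39.7 = 2.779
  mobile, Tier 2: (2,150/5,000) × 45 = 19.35
Post-stratified estimate = 49.925 → 49.9%.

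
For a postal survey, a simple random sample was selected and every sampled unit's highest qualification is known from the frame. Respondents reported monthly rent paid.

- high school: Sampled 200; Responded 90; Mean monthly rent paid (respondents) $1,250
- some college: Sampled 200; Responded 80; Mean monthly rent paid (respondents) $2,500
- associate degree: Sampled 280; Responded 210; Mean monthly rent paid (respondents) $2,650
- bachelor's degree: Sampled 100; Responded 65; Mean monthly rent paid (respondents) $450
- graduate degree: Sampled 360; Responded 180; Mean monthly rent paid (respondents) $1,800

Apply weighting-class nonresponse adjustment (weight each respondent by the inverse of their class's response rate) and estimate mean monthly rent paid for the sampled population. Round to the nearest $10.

Response rates by class: high school 90/200 = 45%, some college 80/200 = 40%, associate degree 210/280 = 75%, bachelor's degree 65/100 = 65%, graduate degree 180/360 = 50%.
Each respondent's weight = sampled/responded in their class; summing within a class gives n_sampled, so:
  high school: 200 × 1250 = 250,000
  some college: 200 × 2500 = 500,000
  associate degree: 280 × 2650 = 742,000
  bachelor's degree: 100 × 450 = 45,000
  graduate degree: 360 × 1800 = 648,000
Adjusted estimate = 2,185,000 / 1,140 = 1916.67 → $1,920.

$1,920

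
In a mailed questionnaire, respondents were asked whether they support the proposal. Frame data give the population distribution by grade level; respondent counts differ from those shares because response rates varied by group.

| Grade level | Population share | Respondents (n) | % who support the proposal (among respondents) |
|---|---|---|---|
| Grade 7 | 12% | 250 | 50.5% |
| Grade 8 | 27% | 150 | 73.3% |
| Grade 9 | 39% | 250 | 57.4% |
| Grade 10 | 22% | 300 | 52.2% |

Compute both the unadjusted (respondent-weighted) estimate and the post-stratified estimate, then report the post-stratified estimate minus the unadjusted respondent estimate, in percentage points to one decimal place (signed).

Unadjusted (pooled respondent) estimate weights by respondent counts:
  (250/950)×50.5 + (150/950)×73.3 + (250/950)×57.4 + (300/950)×52.2 = 56.4526%
Post-stratifying to population shares instead:
  0.12×50.5 + 0.27×73.3 + 0.39×57.4 + 0.22×52.2 = 59.721%
Difference = 59.721 − 56.4526 = 3.2684 pp.

+3.3 percentage points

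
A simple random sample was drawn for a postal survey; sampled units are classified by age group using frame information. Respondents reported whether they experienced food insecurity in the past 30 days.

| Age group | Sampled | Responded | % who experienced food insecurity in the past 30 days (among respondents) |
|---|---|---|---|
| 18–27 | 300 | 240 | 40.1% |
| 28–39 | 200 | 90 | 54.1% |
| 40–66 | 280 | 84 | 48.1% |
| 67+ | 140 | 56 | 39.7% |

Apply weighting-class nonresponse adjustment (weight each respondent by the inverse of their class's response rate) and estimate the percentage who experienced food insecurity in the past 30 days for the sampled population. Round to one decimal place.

Class response rates: 18–27 240/300 = 80%, 28–39 90/200 = 45%, 40–66 84/280 = 30%, 67+ 56/140 = 40%.
Weighting each respondent by the inverse class response rate inflates each class back to its sampled size, so the class weight is n_sampled:
  18–27: 300 × 40.1 = 12,030
  28–39: 200 × 54.1 = 10,820
  40–66: 280 × 48.1 = 13,468
  67+: 140 × 39.7 = 5558
Adjusted estimate = 41,876 / 920 = 45.5174 → 45.5%.

45.5%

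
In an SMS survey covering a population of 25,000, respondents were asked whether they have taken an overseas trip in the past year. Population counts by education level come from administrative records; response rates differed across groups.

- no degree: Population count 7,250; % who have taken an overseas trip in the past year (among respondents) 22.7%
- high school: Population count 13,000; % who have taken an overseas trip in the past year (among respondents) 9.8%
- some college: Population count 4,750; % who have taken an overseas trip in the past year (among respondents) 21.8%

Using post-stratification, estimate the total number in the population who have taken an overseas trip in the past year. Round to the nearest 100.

Estimated count per cell = population count × respondent percentage:
  no degree: 7,250 × 22.7% = 1645.75
  high school: 13,000 × 9.8% = 1274
  some college: 4,750 × 21.8% = 1035.5
Estimated total = 3955.25 → 4,000.

4,000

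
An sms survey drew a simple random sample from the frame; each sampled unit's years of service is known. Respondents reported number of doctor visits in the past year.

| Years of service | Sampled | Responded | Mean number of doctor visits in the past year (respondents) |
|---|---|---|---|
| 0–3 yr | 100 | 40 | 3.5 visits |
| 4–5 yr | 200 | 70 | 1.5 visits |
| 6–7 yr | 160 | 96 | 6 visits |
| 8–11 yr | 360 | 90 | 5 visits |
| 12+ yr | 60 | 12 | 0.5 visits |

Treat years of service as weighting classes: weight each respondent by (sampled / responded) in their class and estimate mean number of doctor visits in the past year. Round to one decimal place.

3.9

Class response rates: 0–3 yr 40/100 = 40%, 4–5 yr 70/200 = 35%, 6–7 yr 96/160 = 60%, 8–11 yr 90/360 = 25%, 12+ yr 12/60 = 20%.
Inverse-response-rate weighting restores each class to its sampled count, so class totals weight by n_sampled:
  0–3 yr: 100 × 3.5 = 350
  4–5 yr: 200 × 1.5 = 300
  6–7 yr: 160 × 6 = 960
  8–11 yr: 360 × 5 = 1800
  12+ yr: 60 × 0.5 = 30
Adjusted estimate = 3440 / 880 = 3.90909 → 3.9.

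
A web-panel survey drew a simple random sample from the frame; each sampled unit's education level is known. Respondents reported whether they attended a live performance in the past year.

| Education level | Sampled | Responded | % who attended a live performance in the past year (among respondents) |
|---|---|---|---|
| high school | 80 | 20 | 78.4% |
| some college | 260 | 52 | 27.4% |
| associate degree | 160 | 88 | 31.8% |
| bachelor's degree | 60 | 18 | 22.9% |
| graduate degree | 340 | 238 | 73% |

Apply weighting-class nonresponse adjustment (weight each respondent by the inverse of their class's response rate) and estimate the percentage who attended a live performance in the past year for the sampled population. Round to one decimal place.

49.6%

Response rates by class: high school 20/80 = 25%, some college 52/260 = 20%, associate degree 88/160 = 55%, bachelor's degree 18/60 = 30%, graduate degree 238/340 = 70%.
Inverse-response-rate weighting restores each class to its sampled count, so class totals weight by n_sampled:
  high school: 80 × 78.4 = 6272
  some college: 260 × 27.4 = 7124
  associate degree: 160 × 31.8 = 5088
  bachelor's degree: 60 × 22.9 = 1374
  graduate degree: 340 × 73 = 24,820
Adjusted estimate = 44,678 / 900 = 49.6422 → 49.6%.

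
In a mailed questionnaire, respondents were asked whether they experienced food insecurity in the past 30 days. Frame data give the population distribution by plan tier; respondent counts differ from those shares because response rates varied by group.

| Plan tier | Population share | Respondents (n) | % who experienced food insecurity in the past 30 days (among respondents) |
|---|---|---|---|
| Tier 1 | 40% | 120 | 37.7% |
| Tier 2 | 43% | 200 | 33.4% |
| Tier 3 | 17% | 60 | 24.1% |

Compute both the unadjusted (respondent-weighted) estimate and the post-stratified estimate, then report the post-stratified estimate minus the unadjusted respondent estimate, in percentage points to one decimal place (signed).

+0.2 percentage points

Without adjustment, the pooled respondent share is:
  (120/380)×37.7 + (200/380)×33.4 + (60/380)×24.1 = 33.2895%
Post-stratified estimate weights by population shares:
  0.4×37.7 + 0.43×33.4 + 0.17×24.1 = 33.539%
Difference = 33.539 − 33.2895 = 0.2495 pp.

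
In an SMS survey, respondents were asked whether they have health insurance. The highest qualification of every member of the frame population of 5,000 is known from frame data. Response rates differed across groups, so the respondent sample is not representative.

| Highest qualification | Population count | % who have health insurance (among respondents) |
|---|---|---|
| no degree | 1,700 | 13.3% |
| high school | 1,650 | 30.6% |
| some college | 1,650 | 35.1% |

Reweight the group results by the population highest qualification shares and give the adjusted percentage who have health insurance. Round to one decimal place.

26.2%

Reweight to the known highest qualification distribution:
  no degree: (1,700/5,000) × 13.3 = 4.522
  high school: (1,650/5,000) × 30.6 = 10.098
  some college: (1,650/5,000) × 35.1 = 11.583
Post-stratified estimate = 26.203 → 26.2%.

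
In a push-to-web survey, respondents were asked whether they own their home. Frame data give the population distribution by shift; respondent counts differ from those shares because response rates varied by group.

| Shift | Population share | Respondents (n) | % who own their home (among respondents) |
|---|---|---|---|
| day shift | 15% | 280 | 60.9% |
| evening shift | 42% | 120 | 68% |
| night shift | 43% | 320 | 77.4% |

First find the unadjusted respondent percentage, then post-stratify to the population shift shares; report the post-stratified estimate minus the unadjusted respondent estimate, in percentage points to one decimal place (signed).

Unadjusted (pooled respondent) estimate weights by respondent counts:
  (280/720)×60.9 + (120/720)×68 + (320/720)×77.4 = 69.4167%
Post-stratified estimate weights by population shares:
  0.15×60.9 + 0.42×68 + 0.43×77.4 = 70.977%
Difference = 70.977 − 69.4167 = 1.5603 pp.

+1.6 percentage points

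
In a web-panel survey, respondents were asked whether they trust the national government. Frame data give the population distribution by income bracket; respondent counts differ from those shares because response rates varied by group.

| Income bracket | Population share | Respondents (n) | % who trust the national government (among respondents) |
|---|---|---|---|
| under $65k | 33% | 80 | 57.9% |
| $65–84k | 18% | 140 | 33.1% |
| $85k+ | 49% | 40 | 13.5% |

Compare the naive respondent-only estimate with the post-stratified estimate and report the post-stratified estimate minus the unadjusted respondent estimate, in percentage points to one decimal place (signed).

-6.0 percentage points

Naive respondent-only estimate (weights = respondent counts):
  (80/260)×57.9 + (140/260)×33.1 + (40/260)×13.5 = 37.7154%
Post-stratifying to population shares instead:
  0.33×57.9 + 0.18×33.1 + 0.49×13.5 = 31.68%
Difference = 31.68 − 37.7154 = -6.0354 pp.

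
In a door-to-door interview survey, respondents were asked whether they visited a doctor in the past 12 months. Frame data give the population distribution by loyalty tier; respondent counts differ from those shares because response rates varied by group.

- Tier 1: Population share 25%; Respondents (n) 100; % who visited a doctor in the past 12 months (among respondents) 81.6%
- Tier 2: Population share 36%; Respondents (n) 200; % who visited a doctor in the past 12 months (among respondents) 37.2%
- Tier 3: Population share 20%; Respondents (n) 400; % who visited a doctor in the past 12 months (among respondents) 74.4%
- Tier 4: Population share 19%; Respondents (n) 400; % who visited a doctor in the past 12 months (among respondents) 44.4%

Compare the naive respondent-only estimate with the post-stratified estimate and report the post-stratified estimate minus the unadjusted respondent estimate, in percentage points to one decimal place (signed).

-0.3 percentage points

Without adjustment, the pooled respondent share is:
  (100/1100)×81.6 + (200/1100)×37.2 + (400/1100)×74.4 + (400/1100)×44.4 = 57.3818%
Reweighting by population loyalty tier shares:
  0.25×81.6 + 0.36×37.2 + 0.2×74.4 + 0.19×44.4 = 57.108%
Difference = 57.108 − 57.3818 = -0.2738 pp.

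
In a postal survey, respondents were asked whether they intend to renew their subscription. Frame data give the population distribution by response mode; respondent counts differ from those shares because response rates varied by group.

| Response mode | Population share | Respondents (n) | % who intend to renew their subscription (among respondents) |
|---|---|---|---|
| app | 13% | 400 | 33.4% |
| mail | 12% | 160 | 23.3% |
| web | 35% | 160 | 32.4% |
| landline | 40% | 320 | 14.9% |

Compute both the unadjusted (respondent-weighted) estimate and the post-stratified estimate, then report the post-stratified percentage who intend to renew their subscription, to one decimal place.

Without adjustment, the pooled respondent share is:
  (400/1040)×33.4 + (160/1040)×23.3 + (160/1040)×32.4 + (320/1040)×14.9 = 26%
Reweighting by population response mode shares:
  0.13×33.4 + 0.12×23.3 + 0.35×32.4 + 0.4×14.9 = 24.438%

24.4%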